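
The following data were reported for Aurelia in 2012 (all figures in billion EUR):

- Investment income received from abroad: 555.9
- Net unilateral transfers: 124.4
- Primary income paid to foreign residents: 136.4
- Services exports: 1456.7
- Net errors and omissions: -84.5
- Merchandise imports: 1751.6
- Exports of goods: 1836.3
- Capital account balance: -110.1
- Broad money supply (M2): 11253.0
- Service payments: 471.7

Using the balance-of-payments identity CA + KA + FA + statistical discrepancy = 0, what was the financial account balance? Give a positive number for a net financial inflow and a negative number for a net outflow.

Goods balance = 1836.3 - 1751.6 = 84.7
Services balance = 1456.7 - 471.7 = 985.0
Trade balance (goods + services) = 84.7 + 985.0 = 1069.7
Net primary income = 555.9 - 136.4 = 419.5
Net secondary income = 124.4
Current account = 1069.7 + 419.5 + 124.4 = 1613.6
Financial account = -(1613.6 + (-110.1) + (-84.5)) = -1419.0

-1419.0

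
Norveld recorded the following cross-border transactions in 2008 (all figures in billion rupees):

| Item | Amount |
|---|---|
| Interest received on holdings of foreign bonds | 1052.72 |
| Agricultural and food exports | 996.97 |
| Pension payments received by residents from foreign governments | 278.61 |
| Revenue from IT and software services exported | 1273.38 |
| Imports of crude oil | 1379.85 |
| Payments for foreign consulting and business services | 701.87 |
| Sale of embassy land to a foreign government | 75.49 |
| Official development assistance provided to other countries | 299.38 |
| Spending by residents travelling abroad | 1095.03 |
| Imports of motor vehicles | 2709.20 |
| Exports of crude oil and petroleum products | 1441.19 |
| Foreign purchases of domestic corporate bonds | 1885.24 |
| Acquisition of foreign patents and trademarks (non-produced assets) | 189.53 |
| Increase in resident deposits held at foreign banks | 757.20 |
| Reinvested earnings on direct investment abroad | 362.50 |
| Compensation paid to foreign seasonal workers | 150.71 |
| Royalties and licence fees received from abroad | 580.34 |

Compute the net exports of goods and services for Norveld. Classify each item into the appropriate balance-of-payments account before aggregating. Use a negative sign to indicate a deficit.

-1594.07

Goods: 996.97 - 2709.20 + 1441.19 - 1379.85 = -1650.89
Services: 1273.38 + 580.34 - 1095.03 - 701.87 = 56.82
Trade balance = -1650.89 + 56.82 = -1594.07
(Excluded from the trade balance — primary income: interest received on holdings of foreign bonds 1052.72, reinvested earnings on direct investment abroad 362.50, compensation paid to foreign seasonal workers 150.71; secondary income: pension payments received by residents from foreign governments 278.61, official development assistance provided to other countries 299.38; capital account: sale of embassy land to a foreign government 75.49, acquisition of foreign patents and trademarks (non-produced assets) 189.53; financial account: foreign purchases of domestic corporate bonds 1885.24, increase in resident deposits held at foreign banks 757.20.)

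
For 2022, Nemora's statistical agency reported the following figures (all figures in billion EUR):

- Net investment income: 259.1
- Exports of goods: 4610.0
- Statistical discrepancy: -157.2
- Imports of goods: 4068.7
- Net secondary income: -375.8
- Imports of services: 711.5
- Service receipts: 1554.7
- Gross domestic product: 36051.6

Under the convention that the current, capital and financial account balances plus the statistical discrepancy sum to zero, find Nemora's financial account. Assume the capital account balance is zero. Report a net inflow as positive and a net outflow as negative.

-1110.6

Goods balance = 4610.0 - 4068.7 = 541.3
Services balance = 1554.7 - 711.5 = 843.2
Trade balance (goods + services) = 541.3 + 843.2 = 1384.5
Net primary income = 259.1
Net secondary income = -375.8
Current account = 1384.5 + 259.1 + (-375.8) = 1267.8
Financial account = -(1267.8 + (-157.2)) = -1110.6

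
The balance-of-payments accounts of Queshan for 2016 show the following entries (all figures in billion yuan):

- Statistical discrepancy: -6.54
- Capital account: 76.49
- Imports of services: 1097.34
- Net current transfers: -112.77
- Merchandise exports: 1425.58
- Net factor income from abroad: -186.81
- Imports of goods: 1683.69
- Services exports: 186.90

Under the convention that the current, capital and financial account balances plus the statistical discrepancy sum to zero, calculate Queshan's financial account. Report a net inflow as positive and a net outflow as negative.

Goods balance = 1425.58 - 1683.69 = -258.11
Services balance = 186.90 - 1097.34 = -910.44
Trade balance (goods + services) = -258.11 + (-910.44) = -1168.55
Net primary income = -186.81
Net secondary income = -112.77
Current account = -1168.55 + (-186.81) + (-112.77) = -1468.13
Financial account = -(-1468.13 + 76.49 + (-6.54)) = 1398.18

1398.18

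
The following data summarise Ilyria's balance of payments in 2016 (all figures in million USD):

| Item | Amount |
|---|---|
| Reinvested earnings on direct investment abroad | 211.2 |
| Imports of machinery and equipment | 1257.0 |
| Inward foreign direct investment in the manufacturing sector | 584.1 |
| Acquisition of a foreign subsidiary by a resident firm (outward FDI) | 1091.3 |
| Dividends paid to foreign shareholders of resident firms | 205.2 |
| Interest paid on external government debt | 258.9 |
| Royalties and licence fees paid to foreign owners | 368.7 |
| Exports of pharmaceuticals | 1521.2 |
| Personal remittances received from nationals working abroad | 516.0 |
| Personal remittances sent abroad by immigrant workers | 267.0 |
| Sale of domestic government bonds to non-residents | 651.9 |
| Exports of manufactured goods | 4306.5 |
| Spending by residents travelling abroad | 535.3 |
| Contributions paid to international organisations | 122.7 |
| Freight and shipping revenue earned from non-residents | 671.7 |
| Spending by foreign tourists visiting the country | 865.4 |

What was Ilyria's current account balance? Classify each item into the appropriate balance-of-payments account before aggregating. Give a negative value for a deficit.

Goods: 1521.2 + 4306.5 - 1257.0 = 4570.7
Services: -368.7 + 865.4 + 671.7 - 535.3 = 633.1
Primary income: -205.2 - 258.9 + 211.2 = -252.9
Secondary income: -267.0 - 122.7 + 516.0 = 126.3
Current account = 4570.7 + 633.1 + (-252.9) + 126.3 = 5077.2
(Excluded from the current account — financial account: inward foreign direct investment in the manufacturing sector 584.1, acquisition of a foreign subsidiary by a resident firm (outward FDI) 1091.3, sale of domestic government bonds to non-residents 651.9.)

5077.2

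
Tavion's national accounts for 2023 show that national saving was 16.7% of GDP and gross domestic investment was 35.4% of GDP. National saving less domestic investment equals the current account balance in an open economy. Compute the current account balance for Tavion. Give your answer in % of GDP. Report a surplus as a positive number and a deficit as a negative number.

-18.7

S - I = CA (net lending to the rest of the world).
CA = S - I = 16.7 - 35.4 = -18.7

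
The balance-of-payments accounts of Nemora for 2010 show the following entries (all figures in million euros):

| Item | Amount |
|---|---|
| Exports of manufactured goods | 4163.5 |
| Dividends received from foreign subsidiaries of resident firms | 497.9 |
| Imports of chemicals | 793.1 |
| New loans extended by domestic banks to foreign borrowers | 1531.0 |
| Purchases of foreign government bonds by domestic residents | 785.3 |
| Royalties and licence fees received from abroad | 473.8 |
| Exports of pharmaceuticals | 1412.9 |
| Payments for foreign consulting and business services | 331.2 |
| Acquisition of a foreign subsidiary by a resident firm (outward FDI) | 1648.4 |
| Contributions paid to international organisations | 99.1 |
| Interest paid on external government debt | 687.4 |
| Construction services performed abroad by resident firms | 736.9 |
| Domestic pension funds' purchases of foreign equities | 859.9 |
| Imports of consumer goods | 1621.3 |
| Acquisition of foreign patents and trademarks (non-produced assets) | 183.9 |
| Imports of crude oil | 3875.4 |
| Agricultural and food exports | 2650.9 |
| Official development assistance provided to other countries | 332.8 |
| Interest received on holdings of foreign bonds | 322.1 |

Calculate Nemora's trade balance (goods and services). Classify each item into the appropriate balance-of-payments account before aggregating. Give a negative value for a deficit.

Goods: 4163.5 - 1621.3 + 1412.9 - 3875.4 + 2650.9 - 793.1 = 1937.5
Services: 736.9 + 473.8 - 331.2 = 879.5
Trade balance = 1937.5 + 879.5 = 2817.0
(Excluded from the trade balance — primary income: dividends received from foreign subsidiaries of resident firms 497.9, interest paid on external government debt 687.4, interest received on holdings of foreign bonds 322.1; financial account: new loans extended by domestic banks to foreign borrowers 1531.0, purchases of foreign government bonds by domestic residents 785.3, acquisition of a foreign subsidiary by a resident firm (outward FDI) 1648.4, domestic pension funds' purchases of foreign equities 859.9; secondary income: contributions paid to international organisations 99.1, official development assistance provided to other countries 332.8; capital account: acquisition of foreign patents and trademarks (non-produced assets) 183.9.)

2817.0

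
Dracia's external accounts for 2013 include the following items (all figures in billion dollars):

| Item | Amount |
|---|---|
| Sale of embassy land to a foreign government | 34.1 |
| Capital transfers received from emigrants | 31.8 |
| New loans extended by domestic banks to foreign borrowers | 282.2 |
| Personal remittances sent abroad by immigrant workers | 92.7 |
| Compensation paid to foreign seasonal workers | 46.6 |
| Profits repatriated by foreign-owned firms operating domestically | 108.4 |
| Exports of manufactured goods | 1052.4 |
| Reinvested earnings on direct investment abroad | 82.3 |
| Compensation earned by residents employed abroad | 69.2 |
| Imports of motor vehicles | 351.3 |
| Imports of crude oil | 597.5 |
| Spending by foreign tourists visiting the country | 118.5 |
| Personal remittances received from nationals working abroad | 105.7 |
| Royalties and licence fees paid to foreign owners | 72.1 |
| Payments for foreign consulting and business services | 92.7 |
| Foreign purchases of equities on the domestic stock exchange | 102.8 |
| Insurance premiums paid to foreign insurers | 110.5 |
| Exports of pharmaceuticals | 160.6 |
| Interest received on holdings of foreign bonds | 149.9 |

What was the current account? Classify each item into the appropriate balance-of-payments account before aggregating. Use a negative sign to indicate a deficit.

Goods: 160.6 + 1052.4 - 351.3 - 597.5 = 264.2
Services: -72.1 + 118.5 - 110.5 - 92.7 = -156.8
Primary income: 149.9 - 46.6 + 82.3 - 108.4 + 69.2 = 146.4
Secondary income: -92.7 + 105.7 = 13.0
Current account = 264.2 + (-156.8) + 146.4 + 13.0 = 266.8
(Excluded from the current account — capital account: sale of embassy land to a foreign government 34.1, capital transfers received from emigrants 31.8; financial account: new loans extended by domestic banks to foreign borrowers 282.2, foreign purchases of equities on the domestic stock exchange 102.8.)

266.8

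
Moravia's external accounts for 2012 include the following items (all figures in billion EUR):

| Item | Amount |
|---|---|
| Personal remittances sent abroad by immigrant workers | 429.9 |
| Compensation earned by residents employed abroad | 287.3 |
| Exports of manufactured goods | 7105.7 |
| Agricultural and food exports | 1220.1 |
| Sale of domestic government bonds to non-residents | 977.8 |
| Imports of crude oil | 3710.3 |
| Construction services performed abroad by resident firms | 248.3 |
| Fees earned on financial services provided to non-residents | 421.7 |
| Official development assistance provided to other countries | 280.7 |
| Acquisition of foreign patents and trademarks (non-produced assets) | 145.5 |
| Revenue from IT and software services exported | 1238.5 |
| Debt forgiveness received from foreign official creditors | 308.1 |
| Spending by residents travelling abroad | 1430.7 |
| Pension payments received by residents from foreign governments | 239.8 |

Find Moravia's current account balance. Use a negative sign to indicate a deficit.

Goods: 1220.1 - 3710.3 + 7105.7 = 4615.5
Services: 248.3 + 421.7 - 1430.7 + 1238.5 = 477.8
Primary income: 287.3
Secondary income: 239.8 - 280.7 - 429.9 = -470.8
Current account = 4615.5 + 477.8 + 287.3 + (-470.8) = 4909.8
(Excluded from the current account — financial account: sale of domestic government bonds to non-residents 977.8; capital account: acquisition of foreign patents and trademarks (non-produced assets) 145.5, debt forgiveness received from foreign official creditors 308.1.)

4909.8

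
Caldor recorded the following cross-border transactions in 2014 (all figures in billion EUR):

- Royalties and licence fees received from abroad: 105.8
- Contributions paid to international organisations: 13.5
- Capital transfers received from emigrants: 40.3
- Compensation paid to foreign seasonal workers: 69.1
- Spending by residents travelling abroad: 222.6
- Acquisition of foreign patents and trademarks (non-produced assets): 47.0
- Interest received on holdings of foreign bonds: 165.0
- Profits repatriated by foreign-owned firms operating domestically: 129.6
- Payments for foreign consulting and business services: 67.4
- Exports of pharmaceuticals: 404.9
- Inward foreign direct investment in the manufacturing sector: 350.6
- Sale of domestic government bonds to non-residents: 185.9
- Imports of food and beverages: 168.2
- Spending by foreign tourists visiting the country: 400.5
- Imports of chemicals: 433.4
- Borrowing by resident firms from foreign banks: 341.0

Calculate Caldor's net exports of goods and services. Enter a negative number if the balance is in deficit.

19.6

Goods: 404.9 - 433.4 - 168.2 = -196.7
Services: 105.8 + 400.5 - 222.6 - 67.4 = 216.3
Trade balance = -196.7 + 216.3 = 19.6
(Excluded from the trade balance — secondary income: contributions paid to international organisations 13.5; capital account: capital transfers received from emigrants 40.3, acquisition of foreign patents and trademarks (non-produced assets) 47.0; primary income: compensation paid to foreign seasonal workers 69.1, interest received on holdings of foreign bonds 165.0, profits repatriated by foreign-owned firms operating domestically 129.6; financial account: inward foreign direct investment in the manufacturing sector 350.6, sale of domestic government bonds to non-residents 185.9, borrowing by resident firms from foreign banks 341.0.)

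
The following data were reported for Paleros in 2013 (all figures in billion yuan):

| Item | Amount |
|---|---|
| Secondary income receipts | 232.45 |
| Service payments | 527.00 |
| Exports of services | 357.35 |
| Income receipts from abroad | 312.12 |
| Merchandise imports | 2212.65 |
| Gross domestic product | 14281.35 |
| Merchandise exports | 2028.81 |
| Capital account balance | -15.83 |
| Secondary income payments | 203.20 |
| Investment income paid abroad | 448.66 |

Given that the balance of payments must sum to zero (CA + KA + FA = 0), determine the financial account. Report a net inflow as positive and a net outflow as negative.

476.61

Goods balance = 2028.81 - 2212.65 = -183.84
Services balance = 357.35 - 527.00 = -169.65
Trade balance (goods + services) = -183.84 + (-169.65) = -353.49
Net primary income = 312.12 - 448.66 = -136.54
Net secondary income = 232.45 - 203.20 = 29.25
Current account = -353.49 + (-136.54) + 29.25 = -460.78
Financial account = -(-460.78 + (-15.83)) = 476.61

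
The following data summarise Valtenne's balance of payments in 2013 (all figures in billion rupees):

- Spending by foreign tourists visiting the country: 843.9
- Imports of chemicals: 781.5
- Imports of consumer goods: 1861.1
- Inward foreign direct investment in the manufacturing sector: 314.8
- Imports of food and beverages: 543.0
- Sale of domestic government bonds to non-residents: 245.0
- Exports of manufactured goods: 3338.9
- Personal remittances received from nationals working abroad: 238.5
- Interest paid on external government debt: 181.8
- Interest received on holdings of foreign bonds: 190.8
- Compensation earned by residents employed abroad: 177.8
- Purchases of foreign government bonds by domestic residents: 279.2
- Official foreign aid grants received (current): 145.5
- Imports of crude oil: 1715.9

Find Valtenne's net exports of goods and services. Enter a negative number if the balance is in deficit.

-718.7

Goods: 3338.9 - 1861.1 - 543.0 - 1715.9 - 781.5 = -1562.6
Services: 843.9
Trade balance = -1562.6 + 843.9 = -718.7
(Excluded from the trade balance — financial account: inward foreign direct investment in the manufacturing sector 314.8, sale of domestic government bonds to non-residents 245.0, purchases of foreign government bonds by domestic residents 279.2; secondary income: personal remittances received from nationals working abroad 238.5, official foreign aid grants received (current) 145.5; primary income: interest paid on external government debt 181.8, interest received on holdings of foreign bonds 190.8, compensation earned by residents employed abroad 177.8.)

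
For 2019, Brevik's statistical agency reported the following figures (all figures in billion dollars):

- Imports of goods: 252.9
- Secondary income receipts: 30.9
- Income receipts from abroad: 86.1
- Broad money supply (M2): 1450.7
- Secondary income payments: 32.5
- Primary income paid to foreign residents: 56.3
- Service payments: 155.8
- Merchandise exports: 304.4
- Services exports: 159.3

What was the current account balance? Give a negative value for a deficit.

Goods balance = 304.4 - 252.9 = 51.5
Services balance = 159.3 - 155.8 = 3.5
Trade balance (goods + services) = 51.5 + 3.5 = 55.0
Net primary income = 86.1 - 56.3 = 29.8
Net secondary income = 30.9 - 32.5 = -1.6
Current account = 55.0 + 29.8 + (-1.6) = 83.2

83.2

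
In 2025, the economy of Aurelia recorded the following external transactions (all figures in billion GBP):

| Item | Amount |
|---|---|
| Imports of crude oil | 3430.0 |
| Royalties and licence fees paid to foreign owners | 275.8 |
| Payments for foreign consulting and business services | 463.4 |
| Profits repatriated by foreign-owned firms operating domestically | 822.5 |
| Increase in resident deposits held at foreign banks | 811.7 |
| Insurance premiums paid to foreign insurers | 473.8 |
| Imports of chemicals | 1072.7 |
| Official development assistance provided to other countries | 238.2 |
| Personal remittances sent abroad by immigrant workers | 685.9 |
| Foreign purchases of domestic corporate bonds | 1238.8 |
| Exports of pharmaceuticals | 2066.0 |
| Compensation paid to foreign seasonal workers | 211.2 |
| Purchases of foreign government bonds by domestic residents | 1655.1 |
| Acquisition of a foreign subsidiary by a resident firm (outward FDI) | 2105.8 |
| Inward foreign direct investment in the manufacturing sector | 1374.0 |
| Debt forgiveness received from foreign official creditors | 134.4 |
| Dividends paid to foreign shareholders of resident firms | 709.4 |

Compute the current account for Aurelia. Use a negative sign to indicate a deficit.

Goods: 2066.0 - 3430.0 - 1072.7 = -2436.7
Services: -275.8 - 463.4 - 473.8 = -1213.0
Primary income: -822.5 - 709.4 - 211.2 = -1743.1
Secondary income: -685.9 - 238.2 = -924.1
Current account = (-2436.7) + (-1213.0) + (-1743.1) + (-924.1) = -6316.9
(Excluded from the current account — financial account: increase in resident deposits held at foreign banks 811.7, foreign purchases of domestic corporate bonds 1238.8, purchases of foreign government bonds by domestic residents 1655.1, acquisition of a foreign subsidiary by a resident firm (outward FDI) 2105.8, inward foreign direct investment in the manufacturing sector 1374.0; capital account: debt forgiveness received from foreign official creditors 134.4.)

-6316.9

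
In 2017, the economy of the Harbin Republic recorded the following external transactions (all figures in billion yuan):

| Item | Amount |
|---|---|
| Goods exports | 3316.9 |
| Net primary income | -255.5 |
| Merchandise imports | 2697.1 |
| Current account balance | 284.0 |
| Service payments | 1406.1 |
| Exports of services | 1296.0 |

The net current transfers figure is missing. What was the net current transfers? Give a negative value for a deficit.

Current account = goods balance + services balance + net primary income + net secondary income
Sum of the known components = 254.2
Net current transfers = CA - (known components) = 284.0 - 254.2 = 29.8

29.8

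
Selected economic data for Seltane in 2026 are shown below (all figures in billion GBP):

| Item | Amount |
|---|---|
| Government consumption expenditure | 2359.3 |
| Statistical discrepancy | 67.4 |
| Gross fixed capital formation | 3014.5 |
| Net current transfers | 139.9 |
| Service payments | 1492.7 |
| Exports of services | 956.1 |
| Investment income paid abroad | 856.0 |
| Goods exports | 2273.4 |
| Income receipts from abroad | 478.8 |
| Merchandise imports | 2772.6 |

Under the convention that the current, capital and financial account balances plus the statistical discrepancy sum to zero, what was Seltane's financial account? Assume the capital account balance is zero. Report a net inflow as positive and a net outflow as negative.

1205.7

Goods balance = 2273.4 - 2772.6 = -499.2
Services balance = 956.1 - 1492.7 = -536.6
Trade balance (goods + services) = -499.2 + (-536.6) = -1035.8
Net primary income = 478.8 - 856.0 = -377.2
Net secondary income = 139.9
Current account = -1035.8 + (-377.2) + 139.9 = -1273.1
Financial account = -(-1273.1 + 67.4) = 1205.7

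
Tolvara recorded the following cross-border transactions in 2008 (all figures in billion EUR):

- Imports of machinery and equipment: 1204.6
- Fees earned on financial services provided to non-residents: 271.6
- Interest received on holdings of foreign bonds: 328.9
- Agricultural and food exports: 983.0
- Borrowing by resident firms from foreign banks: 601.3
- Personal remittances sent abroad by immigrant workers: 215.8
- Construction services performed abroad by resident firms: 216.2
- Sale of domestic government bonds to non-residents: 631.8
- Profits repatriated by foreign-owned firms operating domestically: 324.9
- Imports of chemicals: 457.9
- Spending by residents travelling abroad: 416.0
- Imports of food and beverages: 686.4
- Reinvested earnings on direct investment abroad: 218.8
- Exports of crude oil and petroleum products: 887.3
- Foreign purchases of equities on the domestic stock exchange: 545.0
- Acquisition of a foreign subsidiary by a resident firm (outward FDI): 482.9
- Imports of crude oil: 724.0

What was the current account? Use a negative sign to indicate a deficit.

Goods: -457.9 - 686.4 + 887.3 - 1204.6 - 724.0 + 983.0 = -1202.6
Services: -416.0 + 216.2 + 271.6 = 71.8
Primary income: -324.9 + 328.9 + 218.8 = 222.8
Secondary income: -215.8
Current account = (-1202.6) + 71.8 + 222.8 + (-215.8) = -1123.8
(Excluded from the current account — financial account: borrowing by resident firms from foreign banks 601.3, sale of domestic government bonds to non-residents 631.8, foreign purchases of equities on the domestic stock exchange 545.0, acquisition of a foreign subsidiary by a resident firm (outward FDI) 482.9.)

-1123.8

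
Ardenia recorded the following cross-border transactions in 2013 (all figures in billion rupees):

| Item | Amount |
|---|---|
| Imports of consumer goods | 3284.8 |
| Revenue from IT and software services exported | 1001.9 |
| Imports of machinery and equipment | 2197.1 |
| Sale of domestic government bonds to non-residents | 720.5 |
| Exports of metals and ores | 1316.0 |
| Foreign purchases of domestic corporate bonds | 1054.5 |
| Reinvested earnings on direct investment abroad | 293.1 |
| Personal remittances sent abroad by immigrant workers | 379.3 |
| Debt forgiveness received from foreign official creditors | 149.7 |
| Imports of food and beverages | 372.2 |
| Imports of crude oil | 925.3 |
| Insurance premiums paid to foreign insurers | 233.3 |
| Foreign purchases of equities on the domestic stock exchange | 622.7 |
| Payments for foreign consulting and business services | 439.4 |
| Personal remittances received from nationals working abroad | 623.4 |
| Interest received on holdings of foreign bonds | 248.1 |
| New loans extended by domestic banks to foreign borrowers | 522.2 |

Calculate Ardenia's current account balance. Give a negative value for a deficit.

Goods: -372.2 + 1316.0 - 925.3 - 3284.8 - 2197.1 = -5463.4
Services: -439.4 - 233.3 + 1001.9 = 329.2
Primary income: 293.1 + 248.1 = 541.2
Secondary income: -379.3 + 623.4 = 244.1
Current account = (-5463.4) + 329.2 + 541.2 + 244.1 = -4348.9
(Excluded from the current account — financial account: sale of domestic government bonds to non-residents 720.5, foreign purchases of domestic corporate bonds 1054.5, foreign purchases of equities on the domestic stock exchange 622.7, new loans extended by domestic banks to foreign borrowers 522.2; capital account: debt forgiveness received from foreign official creditors 149.7.)

-4348.9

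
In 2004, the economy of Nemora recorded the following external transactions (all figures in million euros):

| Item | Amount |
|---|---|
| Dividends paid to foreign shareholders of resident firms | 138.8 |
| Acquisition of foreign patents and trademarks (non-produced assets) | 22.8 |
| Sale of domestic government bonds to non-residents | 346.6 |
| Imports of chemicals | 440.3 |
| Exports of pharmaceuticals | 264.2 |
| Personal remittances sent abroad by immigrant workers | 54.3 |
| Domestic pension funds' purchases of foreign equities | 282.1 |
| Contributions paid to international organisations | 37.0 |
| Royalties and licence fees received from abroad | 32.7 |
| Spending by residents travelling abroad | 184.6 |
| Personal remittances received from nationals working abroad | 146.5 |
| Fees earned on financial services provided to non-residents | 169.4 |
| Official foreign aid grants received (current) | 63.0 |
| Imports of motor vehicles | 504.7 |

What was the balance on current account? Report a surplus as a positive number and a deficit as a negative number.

-683.9

Goods: 264.2 - 504.7 - 440.3 = -680.8
Services: -184.6 + 169.4 + 32.7 = 17.5
Primary income: -138.8
Secondary income: -37.0 - 54.3 + 146.5 + 63.0 = 118.2
Current account = (-680.8) + 17.5 + (-138.8) + 118.2 = -683.9
(Excluded from the current account — capital account: acquisition of foreign patents and trademarks (non-produced assets) 22.8; financial account: sale of domestic government bonds to non-residents 346.6, domestic pension funds' purchases of foreign equities 282.1.)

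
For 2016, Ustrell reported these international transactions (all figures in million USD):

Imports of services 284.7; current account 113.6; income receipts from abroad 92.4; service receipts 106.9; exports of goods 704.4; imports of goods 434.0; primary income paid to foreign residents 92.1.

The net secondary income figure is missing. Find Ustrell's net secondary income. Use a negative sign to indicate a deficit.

Current account = goods balance + services balance + net primary income + net secondary income
Sum of the known components = 92.9
Net secondary income = CA - (known components) = 113.6 - 92.9 = 20.7

20.7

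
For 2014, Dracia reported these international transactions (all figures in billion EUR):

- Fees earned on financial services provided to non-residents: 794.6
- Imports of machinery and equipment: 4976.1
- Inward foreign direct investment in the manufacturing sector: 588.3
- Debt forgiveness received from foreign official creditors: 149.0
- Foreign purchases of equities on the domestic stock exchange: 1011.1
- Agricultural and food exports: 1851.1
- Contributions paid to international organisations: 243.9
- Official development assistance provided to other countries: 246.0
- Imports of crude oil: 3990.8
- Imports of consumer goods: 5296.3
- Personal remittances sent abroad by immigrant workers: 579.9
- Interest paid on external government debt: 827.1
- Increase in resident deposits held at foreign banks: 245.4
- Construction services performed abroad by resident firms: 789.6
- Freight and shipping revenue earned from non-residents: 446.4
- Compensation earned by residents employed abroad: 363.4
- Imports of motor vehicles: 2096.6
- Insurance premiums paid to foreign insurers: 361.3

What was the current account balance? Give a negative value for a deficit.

Goods: 1851.1 - 3990.8 - 4976.1 - 5296.3 - 2096.6 = -14508.7
Services: 446.4 + 789.6 + 794.6 - 361.3 = 1669.3
Primary income: -827.1 + 363.4 = -463.7
Secondary income: -579.9 - 246.0 - 243.9 = -1069.8
Current account = (-14508.7) + 1669.3 + (-463.7) + (-1069.8) = -14372.9
(Excluded from the current account — financial account: inward foreign direct investment in the manufacturing sector 588.3, foreign purchases of equities on the domestic stock exchange 1011.1, increase in resident deposits held at foreign banks 245.4; capital account: debt forgiveness received from foreign official creditors 149.0.)

-14372.9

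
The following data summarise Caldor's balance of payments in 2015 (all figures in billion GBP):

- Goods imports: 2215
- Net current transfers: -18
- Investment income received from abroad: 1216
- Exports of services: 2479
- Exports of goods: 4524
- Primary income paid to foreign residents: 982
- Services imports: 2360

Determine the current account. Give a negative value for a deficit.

2644

Goods balance = 4524 - 2215 = 2309
Services balance = 2479 - 2360 = 119
Trade balance (goods + services) = 2309 + 119 = 2428
Net primary income = 1216 - 982 = 234
Net secondary income = -18
Current account = 2428 + 234 + (-18) = 2644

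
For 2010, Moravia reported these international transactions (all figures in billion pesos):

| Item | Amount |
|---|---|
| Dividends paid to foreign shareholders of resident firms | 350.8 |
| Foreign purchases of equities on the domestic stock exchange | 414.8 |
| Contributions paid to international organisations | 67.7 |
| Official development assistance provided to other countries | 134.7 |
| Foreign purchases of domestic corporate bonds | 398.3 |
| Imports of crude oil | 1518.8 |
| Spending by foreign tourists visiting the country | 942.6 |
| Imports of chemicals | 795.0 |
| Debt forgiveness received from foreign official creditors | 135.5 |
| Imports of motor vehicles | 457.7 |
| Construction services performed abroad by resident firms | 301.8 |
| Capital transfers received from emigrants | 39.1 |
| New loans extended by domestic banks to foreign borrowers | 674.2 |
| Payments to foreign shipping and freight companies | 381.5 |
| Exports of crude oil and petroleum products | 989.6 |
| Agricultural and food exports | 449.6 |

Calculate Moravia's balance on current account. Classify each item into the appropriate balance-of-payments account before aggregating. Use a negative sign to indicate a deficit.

Goods: -457.7 + 989.6 + 449.6 - 795.0 - 1518.8 = -1332.3
Services: -381.5 + 942.6 + 301.8 = 862.9
Primary income: -350.8
Secondary income: -134.7 - 67.7 = -202.4
Current account = (-1332.3) + 862.9 + (-350.8) + (-202.4) = -1022.6
(Excluded from the current account — financial account: foreign purchases of equities on the domestic stock exchange 414.8, foreign purchases of domestic corporate bonds 398.3, new loans extended by domestic banks to foreign borrowers 674.2; capital account: debt forgiveness received from foreign official creditors 135.5, capital transfers received from emigrants 39.1.)

-1022.6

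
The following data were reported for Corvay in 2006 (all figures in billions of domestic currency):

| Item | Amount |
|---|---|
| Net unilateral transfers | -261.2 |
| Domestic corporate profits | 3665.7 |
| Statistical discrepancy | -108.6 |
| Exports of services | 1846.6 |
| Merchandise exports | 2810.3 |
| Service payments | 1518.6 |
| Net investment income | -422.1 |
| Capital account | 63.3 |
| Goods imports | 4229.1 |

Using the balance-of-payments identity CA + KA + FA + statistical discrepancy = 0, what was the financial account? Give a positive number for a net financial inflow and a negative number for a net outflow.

1819.4

Goods balance = 2810.3 - 4229.1 = -1418.8
Services balance = 1846.6 - 1518.6 = 328.0
Trade balance (goods + services) = -1418.8 + 328.0 = -1090.8
Net primary income = -422.1
Net secondary income = -261.2
Current account = -1090.8 + (-422.1) + (-261.2) = -1774.1
Financial account = -(-1774.1 + 63.3 + (-108.6)) = 1819.4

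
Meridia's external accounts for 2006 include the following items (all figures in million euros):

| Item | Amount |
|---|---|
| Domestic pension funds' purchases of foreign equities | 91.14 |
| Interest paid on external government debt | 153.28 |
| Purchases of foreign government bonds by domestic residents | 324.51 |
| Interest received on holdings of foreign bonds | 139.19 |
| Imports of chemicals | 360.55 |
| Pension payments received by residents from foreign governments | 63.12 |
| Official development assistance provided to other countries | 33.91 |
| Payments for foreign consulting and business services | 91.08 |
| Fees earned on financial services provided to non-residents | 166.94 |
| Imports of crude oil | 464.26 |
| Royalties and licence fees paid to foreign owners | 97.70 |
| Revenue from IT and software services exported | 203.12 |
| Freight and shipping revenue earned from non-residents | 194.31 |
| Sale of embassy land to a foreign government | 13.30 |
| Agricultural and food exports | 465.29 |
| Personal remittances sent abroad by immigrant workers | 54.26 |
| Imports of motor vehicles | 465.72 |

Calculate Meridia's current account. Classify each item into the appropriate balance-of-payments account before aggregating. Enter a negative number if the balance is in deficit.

-488.79

Goods: -465.72 + 465.29 - 464.26 - 360.55 = -825.24
Services: -97.70 + 166.94 + 194.31 + 203.12 - 91.08 = 375.59
Primary income: -153.28 + 139.19 = -14.09
Secondary income: -33.91 - 54.26 + 63.12 = -25.05
Current account = (-825.24) + 375.59 + (-14.09) + (-25.05) = -488.79
(Excluded from the current account — financial account: domestic pension funds' purchases of foreign equities 91.14, purchases of foreign government bonds by domestic residents 324.51; capital account: sale of embassy land to a foreign government 13.30.)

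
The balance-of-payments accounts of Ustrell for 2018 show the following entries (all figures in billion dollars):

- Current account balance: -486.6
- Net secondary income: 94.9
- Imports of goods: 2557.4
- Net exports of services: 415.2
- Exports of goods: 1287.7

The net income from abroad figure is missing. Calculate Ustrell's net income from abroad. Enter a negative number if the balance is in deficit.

273.0

Current account = goods balance + services balance + net primary income + net secondary income
Sum of the known components = -759.6
Net income from abroad = CA - (known components) = -486.6 - (-759.6) = 273.0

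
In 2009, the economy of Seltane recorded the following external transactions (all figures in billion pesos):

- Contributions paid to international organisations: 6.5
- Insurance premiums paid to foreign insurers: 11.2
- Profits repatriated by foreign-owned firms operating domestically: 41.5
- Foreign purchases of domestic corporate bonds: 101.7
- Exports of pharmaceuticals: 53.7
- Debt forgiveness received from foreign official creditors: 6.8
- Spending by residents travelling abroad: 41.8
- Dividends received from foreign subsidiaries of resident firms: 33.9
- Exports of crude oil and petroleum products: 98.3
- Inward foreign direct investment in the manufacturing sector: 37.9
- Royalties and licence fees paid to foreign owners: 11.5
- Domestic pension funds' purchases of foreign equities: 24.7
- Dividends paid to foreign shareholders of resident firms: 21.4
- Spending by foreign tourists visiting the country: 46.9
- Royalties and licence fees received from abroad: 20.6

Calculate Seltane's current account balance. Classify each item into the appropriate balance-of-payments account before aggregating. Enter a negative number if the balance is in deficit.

Goods: 98.3 + 53.7 = 152.0
Services: 46.9 - 11.2 - 41.8 - 11.5 + 20.6 = 3.0
Primary income: -41.5 - 21.4 + 33.9 = -29.0
Secondary income: -6.5
Current account = 152.0 + 3.0 + (-29.0) + (-6.5) = 119.5
(Excluded from the current account — financial account: foreign purchases of domestic corporate bonds 101.7, inward foreign direct investment in the manufacturing sector 37.9, domestic pension funds' purchases of foreign equities 24.7; capital account: debt forgiveness received from foreign official creditors 6.8.)

119.5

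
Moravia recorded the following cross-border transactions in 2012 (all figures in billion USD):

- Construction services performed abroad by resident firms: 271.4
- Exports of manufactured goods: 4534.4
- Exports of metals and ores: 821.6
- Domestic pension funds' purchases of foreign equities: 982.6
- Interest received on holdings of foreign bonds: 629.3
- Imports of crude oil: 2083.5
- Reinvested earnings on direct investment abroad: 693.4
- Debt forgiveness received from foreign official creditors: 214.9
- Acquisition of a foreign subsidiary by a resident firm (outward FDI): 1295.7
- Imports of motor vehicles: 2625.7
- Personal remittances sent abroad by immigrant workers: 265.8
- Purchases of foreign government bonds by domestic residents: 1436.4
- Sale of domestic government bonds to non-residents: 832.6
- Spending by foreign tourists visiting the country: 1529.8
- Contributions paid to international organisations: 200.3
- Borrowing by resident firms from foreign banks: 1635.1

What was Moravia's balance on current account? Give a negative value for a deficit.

Goods: 821.6 - 2083.5 - 2625.7 + 4534.4 = 646.8
Services: 271.4 + 1529.8 = 1801.2
Primary income: 693.4 + 629.3 = 1322.7
Secondary income: -200.3 - 265.8 = -466.1
Current account = 646.8 + 1801.2 + 1322.7 + (-466.1) = 3304.6
(Excluded from the current account — financial account: domestic pension funds' purchases of foreign equities 982.6, acquisition of a foreign subsidiary by a resident firm (outward FDI) 1295.7, purchases of foreign government bonds by domestic residents 1436.4, sale of domestic government bonds to non-residents 832.6, borrowing by resident firms from foreign banks 1635.1; capital account: debt forgiveness received from foreign official creditors 214.9.)

3304.6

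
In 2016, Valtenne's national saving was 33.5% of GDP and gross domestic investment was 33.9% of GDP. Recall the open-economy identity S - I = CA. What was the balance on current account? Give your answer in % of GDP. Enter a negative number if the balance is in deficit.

CA = S - I = 33.5 - 33.9 = -0.4

-0.4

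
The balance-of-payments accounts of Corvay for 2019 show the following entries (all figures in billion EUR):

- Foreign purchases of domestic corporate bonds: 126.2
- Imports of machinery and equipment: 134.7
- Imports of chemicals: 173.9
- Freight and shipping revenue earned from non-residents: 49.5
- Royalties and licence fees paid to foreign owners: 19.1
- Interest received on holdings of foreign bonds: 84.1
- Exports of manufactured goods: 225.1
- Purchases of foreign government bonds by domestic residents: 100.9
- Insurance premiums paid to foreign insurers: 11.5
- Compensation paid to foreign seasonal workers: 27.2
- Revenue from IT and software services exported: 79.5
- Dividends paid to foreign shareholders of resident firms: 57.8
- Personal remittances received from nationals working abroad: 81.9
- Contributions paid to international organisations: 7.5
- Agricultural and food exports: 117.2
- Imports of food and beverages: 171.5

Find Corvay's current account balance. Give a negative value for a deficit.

34.1

Goods: -173.9 + 117.2 - 134.7 - 171.5 + 225.1 = -137.8
Services: 79.5 - 19.1 - 11.5 + 49.5 = 98.4
Primary income: -57.8 - 27.2 + 84.1 = -0.9
Secondary income: -7.5 + 81.9 = 74.4
Current account = (-137.8) + 98.4 + (-0.9) + 74.4 = 34.1
(Excluded from the current account — financial account: foreign purchases of domestic corporate bonds 126.2, purchases of foreign government bonds by domestic residents 100.9.)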